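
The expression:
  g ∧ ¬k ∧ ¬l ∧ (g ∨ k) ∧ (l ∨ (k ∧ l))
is never true.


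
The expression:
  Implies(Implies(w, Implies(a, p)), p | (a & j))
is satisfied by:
  {a: True, p: True, w: True, j: True}
  {a: True, p: True, w: True, j: False}
  {a: True, p: True, j: True, w: False}
  {a: True, p: True, j: False, w: False}
  {p: True, w: True, j: True, a: False}
  {p: True, w: True, j: False, a: False}
  {p: True, w: False, j: True, a: False}
  {p: True, w: False, j: False, a: False}
  {a: True, w: True, j: True, p: False}
  {a: True, w: True, j: False, p: False}
  {a: True, j: True, w: False, p: False}


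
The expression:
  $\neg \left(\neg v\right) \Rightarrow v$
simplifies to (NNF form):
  $\text{True}$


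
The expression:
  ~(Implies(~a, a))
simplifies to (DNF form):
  ~a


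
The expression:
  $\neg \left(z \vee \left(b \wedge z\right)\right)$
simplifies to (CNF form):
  $\neg z$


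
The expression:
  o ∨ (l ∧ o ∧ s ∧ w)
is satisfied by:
  {o: True}


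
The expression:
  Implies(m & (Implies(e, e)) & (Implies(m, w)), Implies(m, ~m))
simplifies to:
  ~m | ~w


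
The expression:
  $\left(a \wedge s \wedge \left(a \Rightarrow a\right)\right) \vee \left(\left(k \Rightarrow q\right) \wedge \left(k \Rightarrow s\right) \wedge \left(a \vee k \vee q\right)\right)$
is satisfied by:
  {a: True, q: True, s: True, k: False}
  {a: True, q: True, s: False, k: False}
  {a: True, s: True, q: False, k: False}
  {a: True, s: False, q: False, k: False}
  {q: True, s: True, a: False, k: False}
  {q: True, a: False, s: False, k: False}
  {a: True, k: True, q: True, s: True}
  {a: True, k: True, s: True, q: False}
  {k: True, q: True, s: True, a: False}


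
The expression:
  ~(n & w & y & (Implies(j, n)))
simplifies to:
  ~n | ~w | ~y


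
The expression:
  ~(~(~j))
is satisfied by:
  {j: False}


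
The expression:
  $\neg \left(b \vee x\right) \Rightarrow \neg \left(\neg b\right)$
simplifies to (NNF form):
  $b \vee x$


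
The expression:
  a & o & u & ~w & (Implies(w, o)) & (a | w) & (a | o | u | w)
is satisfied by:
  {a: True, u: True, o: True, w: False}


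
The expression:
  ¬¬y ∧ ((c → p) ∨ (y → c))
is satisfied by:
  {y: True}


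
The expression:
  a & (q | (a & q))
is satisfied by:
  {a: True, q: True}


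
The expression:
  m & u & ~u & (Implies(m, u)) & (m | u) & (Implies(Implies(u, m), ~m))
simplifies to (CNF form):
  False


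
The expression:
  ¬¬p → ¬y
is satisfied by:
  {p: False, y: False}
  {y: True, p: False}
  {p: True, y: False}


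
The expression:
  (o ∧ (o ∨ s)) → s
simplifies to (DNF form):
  s ∨ ¬o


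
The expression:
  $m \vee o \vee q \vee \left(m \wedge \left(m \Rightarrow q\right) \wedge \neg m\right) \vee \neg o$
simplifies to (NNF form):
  $\text{True}$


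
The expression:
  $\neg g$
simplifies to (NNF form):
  $\neg g$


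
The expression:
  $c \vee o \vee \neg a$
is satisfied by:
  {o: True, c: True, a: False}
  {o: True, c: False, a: False}
  {c: True, o: False, a: False}
  {o: False, c: False, a: False}
  {a: True, o: True, c: True}
  {a: True, o: True, c: False}
  {a: True, c: True, o: False}


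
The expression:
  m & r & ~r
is never true.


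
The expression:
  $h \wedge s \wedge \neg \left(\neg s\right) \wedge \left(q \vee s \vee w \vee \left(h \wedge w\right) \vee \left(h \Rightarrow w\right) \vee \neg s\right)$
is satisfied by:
  {h: True, s: True}


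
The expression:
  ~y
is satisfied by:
  {y: False}


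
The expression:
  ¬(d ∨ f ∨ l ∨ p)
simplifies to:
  ¬d ∧ ¬f ∧ ¬l ∧ ¬p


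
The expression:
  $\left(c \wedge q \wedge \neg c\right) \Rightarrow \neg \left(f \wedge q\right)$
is always true.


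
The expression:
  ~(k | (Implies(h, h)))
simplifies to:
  False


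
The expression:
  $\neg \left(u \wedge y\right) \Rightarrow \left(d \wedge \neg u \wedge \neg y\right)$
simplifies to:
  $\left(d \vee u\right) \wedge \left(u \vee \neg y\right) \wedge \left(y \vee \neg u\right)$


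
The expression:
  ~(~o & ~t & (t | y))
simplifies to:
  o | t | ~y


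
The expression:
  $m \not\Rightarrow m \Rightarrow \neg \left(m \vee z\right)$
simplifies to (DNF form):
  $\text{True}$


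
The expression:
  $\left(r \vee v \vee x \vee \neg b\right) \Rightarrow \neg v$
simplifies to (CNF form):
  $\neg v$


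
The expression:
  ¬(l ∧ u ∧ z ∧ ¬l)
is always true.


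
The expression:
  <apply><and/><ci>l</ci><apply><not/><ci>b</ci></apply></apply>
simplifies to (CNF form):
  <apply><and/><ci>l</ci><apply><not/><ci>b</ci></apply></apply>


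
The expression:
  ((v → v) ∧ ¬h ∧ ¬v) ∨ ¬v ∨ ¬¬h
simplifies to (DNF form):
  h ∨ ¬v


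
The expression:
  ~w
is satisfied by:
  {w: False}


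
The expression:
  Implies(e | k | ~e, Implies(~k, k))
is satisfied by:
  {k: True}


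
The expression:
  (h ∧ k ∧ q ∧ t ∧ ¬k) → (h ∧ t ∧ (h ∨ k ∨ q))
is always true.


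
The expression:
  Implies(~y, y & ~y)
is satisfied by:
  {y: True}


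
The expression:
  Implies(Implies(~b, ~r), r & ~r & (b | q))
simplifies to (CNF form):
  r & ~b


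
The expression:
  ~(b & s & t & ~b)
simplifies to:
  True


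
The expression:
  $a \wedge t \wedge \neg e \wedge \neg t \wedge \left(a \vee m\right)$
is never true.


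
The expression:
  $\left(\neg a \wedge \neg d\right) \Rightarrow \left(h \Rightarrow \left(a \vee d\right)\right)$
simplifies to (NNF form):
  $a \vee d \vee \neg h$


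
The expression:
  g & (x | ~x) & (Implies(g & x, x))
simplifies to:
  g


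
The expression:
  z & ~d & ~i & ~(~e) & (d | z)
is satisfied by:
  {z: True, e: True, d: False, i: False}


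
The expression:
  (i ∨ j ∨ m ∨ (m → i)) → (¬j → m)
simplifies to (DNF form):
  j ∨ m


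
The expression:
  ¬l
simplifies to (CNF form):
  ¬l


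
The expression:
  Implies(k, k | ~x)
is always true.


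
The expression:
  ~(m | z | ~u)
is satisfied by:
  {u: True, z: False, m: False}


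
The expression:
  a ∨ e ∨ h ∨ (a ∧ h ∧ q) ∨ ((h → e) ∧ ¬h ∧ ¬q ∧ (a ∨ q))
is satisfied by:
  {a: True, e: True, h: True}
  {a: True, e: True, h: False}
  {a: True, h: True, e: False}
  {a: True, h: False, e: False}
  {e: True, h: True, a: False}
  {e: True, h: False, a: False}
  {h: True, e: False, a: False}


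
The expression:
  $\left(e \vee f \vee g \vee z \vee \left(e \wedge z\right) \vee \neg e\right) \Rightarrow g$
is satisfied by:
  {g: True}


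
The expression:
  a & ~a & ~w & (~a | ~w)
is never true.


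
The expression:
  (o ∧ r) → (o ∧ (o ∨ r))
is always true.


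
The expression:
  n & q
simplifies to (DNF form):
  n & q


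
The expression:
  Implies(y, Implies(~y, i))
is always true.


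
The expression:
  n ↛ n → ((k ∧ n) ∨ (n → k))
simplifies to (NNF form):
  True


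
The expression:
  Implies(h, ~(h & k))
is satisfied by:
  {h: False, k: False}
  {k: True, h: False}
  {h: True, k: False}


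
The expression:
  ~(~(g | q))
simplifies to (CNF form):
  g | q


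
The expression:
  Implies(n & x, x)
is always true.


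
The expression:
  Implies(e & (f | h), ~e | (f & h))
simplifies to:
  ~e | (f & h) | (~f & ~h)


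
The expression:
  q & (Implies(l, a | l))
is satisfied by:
  {q: True}


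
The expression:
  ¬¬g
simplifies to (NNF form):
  g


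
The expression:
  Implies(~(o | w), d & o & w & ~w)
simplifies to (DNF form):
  o | w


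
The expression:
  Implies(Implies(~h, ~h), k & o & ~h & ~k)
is never true.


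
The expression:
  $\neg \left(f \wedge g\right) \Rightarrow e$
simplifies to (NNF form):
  $e \vee \left(f \wedge g\right)$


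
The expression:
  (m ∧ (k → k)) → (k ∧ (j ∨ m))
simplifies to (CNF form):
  k ∨ ¬m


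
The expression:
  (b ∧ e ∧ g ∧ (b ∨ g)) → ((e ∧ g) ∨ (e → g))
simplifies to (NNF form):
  True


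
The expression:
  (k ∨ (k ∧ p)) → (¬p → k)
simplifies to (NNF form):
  True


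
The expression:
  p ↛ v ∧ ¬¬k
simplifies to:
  k ∧ p ∧ ¬v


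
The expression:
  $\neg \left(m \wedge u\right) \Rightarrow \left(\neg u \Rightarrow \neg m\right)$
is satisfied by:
  {u: True, m: False}
  {m: False, u: False}
  {m: True, u: True}


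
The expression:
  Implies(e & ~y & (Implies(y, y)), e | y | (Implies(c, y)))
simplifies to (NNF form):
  True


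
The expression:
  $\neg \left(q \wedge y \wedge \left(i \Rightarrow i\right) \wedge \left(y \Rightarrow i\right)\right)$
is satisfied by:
  {q: False, y: False, i: False}
  {i: True, q: False, y: False}
  {y: True, q: False, i: False}
  {i: True, y: True, q: False}
  {q: True, i: False, y: False}
  {i: True, q: True, y: False}
  {y: True, q: True, i: False}


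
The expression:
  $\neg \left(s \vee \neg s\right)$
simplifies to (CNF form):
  $\text{False}$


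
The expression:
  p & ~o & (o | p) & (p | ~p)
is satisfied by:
  {p: True, o: False}


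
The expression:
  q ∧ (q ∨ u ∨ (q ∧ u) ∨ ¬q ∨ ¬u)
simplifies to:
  q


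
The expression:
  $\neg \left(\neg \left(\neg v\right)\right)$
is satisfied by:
  {v: False}


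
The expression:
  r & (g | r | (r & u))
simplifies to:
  r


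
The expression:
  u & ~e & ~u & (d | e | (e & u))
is never true.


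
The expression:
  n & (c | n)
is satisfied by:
  {n: True}


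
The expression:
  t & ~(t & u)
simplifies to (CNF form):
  t & ~u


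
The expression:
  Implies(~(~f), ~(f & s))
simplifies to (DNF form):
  ~f | ~s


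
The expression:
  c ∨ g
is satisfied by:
  {c: True, g: True}
  {c: True, g: False}
  {g: True, c: False}


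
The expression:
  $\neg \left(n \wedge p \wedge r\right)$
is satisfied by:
  {p: False, n: False, r: False}
  {r: True, p: False, n: False}
  {n: True, p: False, r: False}
  {r: True, n: True, p: False}
  {p: True, r: False, n: False}
  {r: True, p: True, n: False}
  {n: True, p: True, r: False}


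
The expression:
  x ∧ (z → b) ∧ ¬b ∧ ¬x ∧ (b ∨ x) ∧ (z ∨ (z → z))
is never true.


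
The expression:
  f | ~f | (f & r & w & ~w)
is always true.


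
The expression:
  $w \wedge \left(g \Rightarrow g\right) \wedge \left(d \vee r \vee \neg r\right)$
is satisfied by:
  {w: True}


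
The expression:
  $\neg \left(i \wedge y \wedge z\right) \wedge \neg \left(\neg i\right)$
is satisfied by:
  {i: True, z: False, y: False}
  {i: True, y: True, z: False}
  {i: True, z: True, y: False}


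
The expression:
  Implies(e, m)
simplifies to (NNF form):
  m | ~e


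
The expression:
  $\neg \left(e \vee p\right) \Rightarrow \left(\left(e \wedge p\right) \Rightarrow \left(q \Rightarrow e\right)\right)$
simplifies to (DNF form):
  $\text{True}$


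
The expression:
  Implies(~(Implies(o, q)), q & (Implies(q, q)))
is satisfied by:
  {q: True, o: False}
  {o: False, q: False}
  {o: True, q: True}


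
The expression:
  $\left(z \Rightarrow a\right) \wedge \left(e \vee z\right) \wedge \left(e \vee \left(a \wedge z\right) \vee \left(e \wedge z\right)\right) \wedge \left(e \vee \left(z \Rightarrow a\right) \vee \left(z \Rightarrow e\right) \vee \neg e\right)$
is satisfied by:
  {a: True, e: True, z: False}
  {e: True, z: False, a: False}
  {a: True, e: True, z: True}
  {a: True, z: True, e: False}


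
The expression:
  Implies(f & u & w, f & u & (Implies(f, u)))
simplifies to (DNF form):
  True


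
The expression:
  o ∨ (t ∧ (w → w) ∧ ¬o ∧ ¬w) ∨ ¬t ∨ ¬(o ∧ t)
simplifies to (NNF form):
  True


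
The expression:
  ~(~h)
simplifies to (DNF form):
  h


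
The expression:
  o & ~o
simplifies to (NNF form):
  False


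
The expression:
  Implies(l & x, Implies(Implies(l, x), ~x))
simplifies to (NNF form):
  ~l | ~x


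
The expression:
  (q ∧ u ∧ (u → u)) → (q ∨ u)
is always true.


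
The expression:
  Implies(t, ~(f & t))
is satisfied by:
  {t: False, f: False}
  {f: True, t: False}
  {t: True, f: False}


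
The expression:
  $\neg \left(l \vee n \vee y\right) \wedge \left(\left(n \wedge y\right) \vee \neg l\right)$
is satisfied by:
  {n: False, y: False, l: False}


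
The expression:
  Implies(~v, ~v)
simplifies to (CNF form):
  True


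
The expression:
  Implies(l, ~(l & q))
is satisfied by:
  {l: False, q: False}
  {q: True, l: False}
  {l: True, q: False}


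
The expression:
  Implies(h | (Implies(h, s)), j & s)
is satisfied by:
  {j: True, s: True}


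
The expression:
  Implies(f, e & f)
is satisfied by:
  {e: True, f: False}
  {f: False, e: False}
  {f: True, e: True}


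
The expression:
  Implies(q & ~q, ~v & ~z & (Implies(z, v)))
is always true.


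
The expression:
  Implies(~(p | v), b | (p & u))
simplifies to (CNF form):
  b | p | v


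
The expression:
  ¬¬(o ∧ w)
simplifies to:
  o ∧ w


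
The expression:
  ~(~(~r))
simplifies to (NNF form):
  ~r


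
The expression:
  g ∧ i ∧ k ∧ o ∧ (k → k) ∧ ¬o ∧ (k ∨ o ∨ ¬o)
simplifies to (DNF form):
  False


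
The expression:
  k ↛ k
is never true.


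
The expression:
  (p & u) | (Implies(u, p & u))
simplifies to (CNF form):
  p | ~u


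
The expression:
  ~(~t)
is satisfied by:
  {t: True}


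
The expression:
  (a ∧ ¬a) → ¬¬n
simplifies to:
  True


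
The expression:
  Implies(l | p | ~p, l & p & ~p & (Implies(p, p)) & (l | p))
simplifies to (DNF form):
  False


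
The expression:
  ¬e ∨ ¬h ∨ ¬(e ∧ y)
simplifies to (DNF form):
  ¬e ∨ ¬h ∨ ¬y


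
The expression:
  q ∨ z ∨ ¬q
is always true.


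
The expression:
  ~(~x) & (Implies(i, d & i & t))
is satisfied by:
  {t: True, d: True, x: True, i: False}
  {t: True, x: True, d: False, i: False}
  {d: True, x: True, t: False, i: False}
  {x: True, t: False, d: False, i: False}
  {i: True, t: True, d: True, x: True}


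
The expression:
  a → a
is always true.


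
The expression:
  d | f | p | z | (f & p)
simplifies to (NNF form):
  d | f | p | z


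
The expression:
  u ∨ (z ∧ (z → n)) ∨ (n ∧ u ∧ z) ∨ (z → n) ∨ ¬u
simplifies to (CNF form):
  True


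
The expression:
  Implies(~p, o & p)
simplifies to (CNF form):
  p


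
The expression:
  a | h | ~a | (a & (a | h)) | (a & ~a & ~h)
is always true.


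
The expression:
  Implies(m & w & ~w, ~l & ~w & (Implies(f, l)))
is always true.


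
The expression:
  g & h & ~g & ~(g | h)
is never true.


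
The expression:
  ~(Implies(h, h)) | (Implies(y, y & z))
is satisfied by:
  {z: True, y: False}
  {y: False, z: False}
  {y: True, z: True}


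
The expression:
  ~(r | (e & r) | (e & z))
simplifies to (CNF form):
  ~r & (~e | ~z)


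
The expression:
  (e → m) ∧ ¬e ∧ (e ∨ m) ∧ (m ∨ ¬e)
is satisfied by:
  {m: True, e: False}


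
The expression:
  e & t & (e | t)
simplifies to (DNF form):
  e & t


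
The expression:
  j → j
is always true.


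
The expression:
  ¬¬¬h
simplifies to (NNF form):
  ¬h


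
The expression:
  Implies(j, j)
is always true.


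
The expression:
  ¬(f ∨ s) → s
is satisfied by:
  {s: True, f: True}
  {s: True, f: False}
  {f: True, s: False}


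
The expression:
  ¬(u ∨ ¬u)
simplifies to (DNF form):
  False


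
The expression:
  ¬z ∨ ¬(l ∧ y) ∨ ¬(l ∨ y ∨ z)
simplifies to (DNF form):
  ¬l ∨ ¬y ∨ ¬z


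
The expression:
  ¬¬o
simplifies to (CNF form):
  o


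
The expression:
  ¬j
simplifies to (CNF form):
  ¬j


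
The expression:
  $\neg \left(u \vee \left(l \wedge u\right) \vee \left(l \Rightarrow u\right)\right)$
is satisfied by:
  {l: True, u: False}


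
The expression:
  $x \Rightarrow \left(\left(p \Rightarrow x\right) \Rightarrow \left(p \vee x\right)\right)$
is always true.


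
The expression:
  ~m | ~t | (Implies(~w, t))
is always true.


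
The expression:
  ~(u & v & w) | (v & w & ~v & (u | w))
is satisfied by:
  {w: False, v: False, u: False}
  {u: True, w: False, v: False}
  {v: True, w: False, u: False}
  {u: True, v: True, w: False}
  {w: True, u: False, v: False}
  {u: True, w: True, v: False}
  {v: True, w: True, u: False}


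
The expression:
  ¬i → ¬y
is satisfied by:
  {i: True, y: False}
  {y: False, i: False}
  {y: True, i: True}


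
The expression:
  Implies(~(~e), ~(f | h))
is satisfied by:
  {f: False, e: False, h: False}
  {h: True, f: False, e: False}
  {f: True, h: False, e: False}
  {h: True, f: True, e: False}
  {e: True, h: False, f: False}


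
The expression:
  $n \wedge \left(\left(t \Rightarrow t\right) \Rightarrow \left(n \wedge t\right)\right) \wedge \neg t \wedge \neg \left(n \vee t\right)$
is never true.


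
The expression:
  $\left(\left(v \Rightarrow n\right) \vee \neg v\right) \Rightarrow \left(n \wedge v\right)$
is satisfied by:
  {v: True}


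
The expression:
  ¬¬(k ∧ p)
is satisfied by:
  {p: True, k: True}


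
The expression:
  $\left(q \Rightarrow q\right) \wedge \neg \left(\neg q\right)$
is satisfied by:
  {q: True}


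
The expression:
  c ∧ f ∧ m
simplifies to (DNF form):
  c ∧ f ∧ m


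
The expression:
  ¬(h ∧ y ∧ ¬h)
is always true.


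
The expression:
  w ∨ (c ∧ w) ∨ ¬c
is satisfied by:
  {w: True, c: False}
  {c: False, w: False}
  {c: True, w: True}


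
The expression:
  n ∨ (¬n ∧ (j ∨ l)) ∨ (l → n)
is always true.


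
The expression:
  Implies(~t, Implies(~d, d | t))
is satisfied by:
  {d: True, t: True}
  {d: True, t: False}
  {t: True, d: False}


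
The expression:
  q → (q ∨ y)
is always true.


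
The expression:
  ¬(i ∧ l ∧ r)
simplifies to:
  ¬i ∨ ¬l ∨ ¬r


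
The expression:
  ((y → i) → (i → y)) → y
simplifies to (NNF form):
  i ∨ y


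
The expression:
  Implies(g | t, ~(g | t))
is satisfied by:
  {g: False, t: False}


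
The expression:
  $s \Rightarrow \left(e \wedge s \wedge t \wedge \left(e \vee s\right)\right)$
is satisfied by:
  {e: True, t: True, s: False}
  {e: True, t: False, s: False}
  {t: True, e: False, s: False}
  {e: False, t: False, s: False}
  {e: True, s: True, t: True}


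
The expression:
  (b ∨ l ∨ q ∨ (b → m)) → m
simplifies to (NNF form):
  m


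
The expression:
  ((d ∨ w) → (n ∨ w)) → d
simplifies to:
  d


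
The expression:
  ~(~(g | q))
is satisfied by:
  {q: True, g: True}
  {q: True, g: False}
  {g: True, q: False}


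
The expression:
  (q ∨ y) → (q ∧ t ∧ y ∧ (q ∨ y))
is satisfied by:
  {t: True, q: False, y: False}
  {q: False, y: False, t: False}
  {y: True, t: True, q: True}


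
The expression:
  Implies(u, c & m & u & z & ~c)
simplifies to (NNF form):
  ~u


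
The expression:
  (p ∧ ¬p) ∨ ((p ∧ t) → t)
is always true.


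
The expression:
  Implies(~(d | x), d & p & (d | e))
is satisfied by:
  {x: True, d: True}
  {x: True, d: False}
  {d: True, x: False}


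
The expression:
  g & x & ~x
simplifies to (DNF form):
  False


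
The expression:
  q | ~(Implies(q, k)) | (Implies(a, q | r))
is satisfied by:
  {r: True, q: True, a: False}
  {r: True, q: False, a: False}
  {q: True, r: False, a: False}
  {r: False, q: False, a: False}
  {r: True, a: True, q: True}
  {r: True, a: True, q: False}
  {a: True, q: True, r: False}


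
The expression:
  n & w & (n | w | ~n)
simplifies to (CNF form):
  n & w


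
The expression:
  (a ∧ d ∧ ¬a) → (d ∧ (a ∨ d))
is always true.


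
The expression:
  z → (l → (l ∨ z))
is always true.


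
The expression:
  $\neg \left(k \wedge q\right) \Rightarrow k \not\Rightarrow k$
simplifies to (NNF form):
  $k \wedge q$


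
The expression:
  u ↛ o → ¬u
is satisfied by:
  {o: True, u: False}
  {u: False, o: False}
  {u: True, o: True}


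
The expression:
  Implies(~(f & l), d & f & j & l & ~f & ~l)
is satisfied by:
  {f: True, l: True}


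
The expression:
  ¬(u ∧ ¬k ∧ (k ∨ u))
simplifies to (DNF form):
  k ∨ ¬u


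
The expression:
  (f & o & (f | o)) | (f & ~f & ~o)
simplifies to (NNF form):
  f & o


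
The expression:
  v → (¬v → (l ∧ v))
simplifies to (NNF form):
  True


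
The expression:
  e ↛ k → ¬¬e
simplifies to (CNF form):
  True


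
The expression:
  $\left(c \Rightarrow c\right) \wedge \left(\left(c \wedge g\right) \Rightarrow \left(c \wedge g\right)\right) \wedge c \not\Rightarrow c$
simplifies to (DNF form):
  $\text{False}$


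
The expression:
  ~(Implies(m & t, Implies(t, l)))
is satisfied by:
  {t: True, m: True, l: False}


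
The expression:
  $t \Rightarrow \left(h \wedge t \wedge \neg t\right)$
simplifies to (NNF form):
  $\neg t$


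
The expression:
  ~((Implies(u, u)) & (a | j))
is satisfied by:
  {j: False, a: False}


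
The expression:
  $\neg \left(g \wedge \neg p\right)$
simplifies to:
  $p \vee \neg g$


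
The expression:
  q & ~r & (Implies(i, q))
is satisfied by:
  {q: True, r: False}


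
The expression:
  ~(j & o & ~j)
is always true.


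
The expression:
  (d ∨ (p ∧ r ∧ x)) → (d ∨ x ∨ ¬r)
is always true.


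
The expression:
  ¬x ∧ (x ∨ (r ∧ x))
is never true.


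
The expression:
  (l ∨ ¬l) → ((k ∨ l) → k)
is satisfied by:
  {k: True, l: False}
  {l: False, k: False}
  {l: True, k: True}


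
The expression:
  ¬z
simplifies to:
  ¬z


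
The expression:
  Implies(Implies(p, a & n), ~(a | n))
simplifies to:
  (p & ~a) | (p & ~n) | (~a & ~n)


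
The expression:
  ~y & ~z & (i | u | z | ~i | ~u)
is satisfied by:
  {y: False, z: False}


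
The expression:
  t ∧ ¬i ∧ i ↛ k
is never true.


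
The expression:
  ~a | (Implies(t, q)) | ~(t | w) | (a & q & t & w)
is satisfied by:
  {q: True, t: False, a: False}
  {t: False, a: False, q: False}
  {a: True, q: True, t: False}
  {a: True, t: False, q: False}
  {q: True, t: True, a: False}
  {t: True, q: False, a: False}
  {a: True, t: True, q: True}


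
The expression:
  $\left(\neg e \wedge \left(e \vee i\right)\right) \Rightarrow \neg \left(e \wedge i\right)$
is always true.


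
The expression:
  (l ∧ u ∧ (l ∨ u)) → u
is always true.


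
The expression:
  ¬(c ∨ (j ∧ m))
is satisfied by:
  {m: False, c: False, j: False}
  {j: True, m: False, c: False}
  {m: True, j: False, c: False}


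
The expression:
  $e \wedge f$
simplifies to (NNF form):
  $e \wedge f$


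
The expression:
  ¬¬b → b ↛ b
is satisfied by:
  {b: False}


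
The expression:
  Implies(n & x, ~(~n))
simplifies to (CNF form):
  True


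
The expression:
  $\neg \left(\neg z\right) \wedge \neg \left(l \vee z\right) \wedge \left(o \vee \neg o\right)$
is never true.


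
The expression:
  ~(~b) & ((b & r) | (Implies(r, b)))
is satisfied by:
  {b: True}


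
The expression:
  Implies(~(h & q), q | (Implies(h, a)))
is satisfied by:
  {a: True, q: True, h: False}
  {a: True, h: False, q: False}
  {q: True, h: False, a: False}
  {q: False, h: False, a: False}
  {a: True, q: True, h: True}
  {a: True, h: True, q: False}
  {q: True, h: True, a: False}


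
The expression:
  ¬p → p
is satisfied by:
  {p: True}


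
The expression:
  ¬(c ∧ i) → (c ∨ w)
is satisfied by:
  {c: True, w: True}
  {c: True, w: False}
  {w: True, c: False}


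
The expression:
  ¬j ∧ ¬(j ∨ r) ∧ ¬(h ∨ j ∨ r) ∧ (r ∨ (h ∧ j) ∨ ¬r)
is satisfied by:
  {r: False, h: False, j: False}


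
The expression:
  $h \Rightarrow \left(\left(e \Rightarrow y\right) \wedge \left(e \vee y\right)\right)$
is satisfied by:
  {y: True, h: False}
  {h: False, y: False}
  {h: True, y: True}


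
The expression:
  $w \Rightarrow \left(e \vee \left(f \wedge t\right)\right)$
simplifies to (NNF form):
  $e \vee \left(f \wedge t\right) \vee \neg w$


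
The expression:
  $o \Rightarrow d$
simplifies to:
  $d \vee \neg o$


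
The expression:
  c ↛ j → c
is always true.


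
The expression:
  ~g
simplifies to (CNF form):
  ~g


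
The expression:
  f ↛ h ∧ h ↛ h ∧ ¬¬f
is never true.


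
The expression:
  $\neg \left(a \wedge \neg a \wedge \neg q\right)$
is always true.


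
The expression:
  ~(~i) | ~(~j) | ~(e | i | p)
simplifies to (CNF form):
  (i | j | ~e) & (i | j | ~p)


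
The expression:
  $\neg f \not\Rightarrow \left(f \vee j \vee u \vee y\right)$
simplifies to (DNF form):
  $\neg f \wedge \neg j \wedge \neg u \wedge \neg y$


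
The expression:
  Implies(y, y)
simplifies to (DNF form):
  True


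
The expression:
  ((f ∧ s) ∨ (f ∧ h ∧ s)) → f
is always true.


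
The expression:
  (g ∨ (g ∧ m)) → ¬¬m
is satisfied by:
  {m: True, g: False}
  {g: False, m: False}
  {g: True, m: True}


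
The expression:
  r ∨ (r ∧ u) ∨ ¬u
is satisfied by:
  {r: True, u: False}
  {u: False, r: False}
  {u: True, r: True}


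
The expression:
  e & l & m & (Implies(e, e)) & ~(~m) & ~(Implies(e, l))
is never true.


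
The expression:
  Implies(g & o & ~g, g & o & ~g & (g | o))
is always true.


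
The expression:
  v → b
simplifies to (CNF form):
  b ∨ ¬v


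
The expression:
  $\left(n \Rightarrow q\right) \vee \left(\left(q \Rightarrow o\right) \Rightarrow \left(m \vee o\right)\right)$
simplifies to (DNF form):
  $m \vee o \vee q \vee \neg n$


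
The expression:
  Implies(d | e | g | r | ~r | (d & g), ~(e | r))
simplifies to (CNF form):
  ~e & ~r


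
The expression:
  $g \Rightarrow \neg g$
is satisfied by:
  {g: False}


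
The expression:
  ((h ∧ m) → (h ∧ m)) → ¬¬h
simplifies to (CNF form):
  h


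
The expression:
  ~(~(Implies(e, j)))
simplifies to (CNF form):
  j | ~e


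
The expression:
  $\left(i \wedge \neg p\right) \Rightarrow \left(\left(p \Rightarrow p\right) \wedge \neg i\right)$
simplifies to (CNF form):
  $p \vee \neg i$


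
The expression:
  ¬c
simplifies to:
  ¬c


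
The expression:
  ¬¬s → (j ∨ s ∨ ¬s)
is always true.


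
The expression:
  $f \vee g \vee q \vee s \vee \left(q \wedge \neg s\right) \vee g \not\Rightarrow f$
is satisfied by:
  {q: True, g: True, s: True, f: True}
  {q: True, g: True, s: True, f: False}
  {q: True, g: True, f: True, s: False}
  {q: True, g: True, f: False, s: False}
  {q: True, s: True, f: True, g: False}
  {q: True, s: True, f: False, g: False}
  {q: True, s: False, f: True, g: False}
  {q: True, s: False, f: False, g: False}
  {g: True, s: True, f: True, q: False}
  {g: True, s: True, f: False, q: False}
  {g: True, f: True, s: False, q: False}
  {g: True, f: False, s: False, q: False}
  {s: True, f: True, g: False, q: False}
  {s: True, g: False, f: False, q: False}
  {f: True, g: False, s: False, q: False}


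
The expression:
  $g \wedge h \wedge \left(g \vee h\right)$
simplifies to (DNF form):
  $g \wedge h$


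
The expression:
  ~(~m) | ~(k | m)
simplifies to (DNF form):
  m | ~k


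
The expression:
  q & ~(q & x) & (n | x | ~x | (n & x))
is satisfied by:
  {q: True, x: False}


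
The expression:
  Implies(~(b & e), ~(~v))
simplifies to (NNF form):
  v | (b & e)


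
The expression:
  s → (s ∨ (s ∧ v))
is always true.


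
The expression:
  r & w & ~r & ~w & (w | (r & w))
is never true.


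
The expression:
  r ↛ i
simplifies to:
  r ∧ ¬i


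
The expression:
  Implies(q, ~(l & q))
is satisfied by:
  {l: False, q: False}
  {q: True, l: False}
  {l: True, q: False}


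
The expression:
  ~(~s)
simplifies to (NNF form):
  s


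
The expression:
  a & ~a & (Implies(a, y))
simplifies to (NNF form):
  False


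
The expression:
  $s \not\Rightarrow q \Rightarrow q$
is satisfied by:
  {q: True, s: False}
  {s: False, q: False}
  {s: True, q: True}


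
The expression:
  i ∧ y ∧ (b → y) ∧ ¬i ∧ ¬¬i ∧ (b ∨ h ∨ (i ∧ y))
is never true.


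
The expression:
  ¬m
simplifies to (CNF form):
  ¬m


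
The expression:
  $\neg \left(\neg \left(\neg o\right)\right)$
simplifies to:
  $\neg o$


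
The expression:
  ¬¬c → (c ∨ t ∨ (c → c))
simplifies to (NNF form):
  True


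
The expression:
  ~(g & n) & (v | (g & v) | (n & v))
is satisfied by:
  {v: True, g: False, n: False}
  {n: True, v: True, g: False}
  {g: True, v: True, n: False}


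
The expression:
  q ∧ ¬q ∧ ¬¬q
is never true.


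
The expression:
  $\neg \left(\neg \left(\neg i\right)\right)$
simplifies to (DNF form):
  $\neg i$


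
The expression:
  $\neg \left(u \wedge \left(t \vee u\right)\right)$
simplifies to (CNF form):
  $\neg u$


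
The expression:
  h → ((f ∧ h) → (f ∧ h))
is always true.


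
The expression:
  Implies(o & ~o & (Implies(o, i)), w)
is always true.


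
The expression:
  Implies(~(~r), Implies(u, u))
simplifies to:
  True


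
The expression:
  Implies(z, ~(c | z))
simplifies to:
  ~z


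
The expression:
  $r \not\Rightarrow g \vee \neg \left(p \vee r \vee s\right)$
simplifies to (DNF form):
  $\left(r \wedge \neg g\right) \vee \left(r \wedge \neg r\right) \vee \left(r \wedge \neg g \wedge \neg p\right) \vee \left(r \wedge \neg g \wedge \neg s\right) \vee \left(r \wedge \neg p \wedge \neg r\right) \vee \left(r \wedge \neg r \wedge \neg s\right) \vee \left(\neg g \wedge \neg p \wedge \neg s\right) \vee \left(\neg p \wedge \neg r \wedge \neg s\right)$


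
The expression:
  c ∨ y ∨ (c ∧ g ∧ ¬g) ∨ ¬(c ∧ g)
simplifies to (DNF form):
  True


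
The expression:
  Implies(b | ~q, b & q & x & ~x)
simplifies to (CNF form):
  q & ~b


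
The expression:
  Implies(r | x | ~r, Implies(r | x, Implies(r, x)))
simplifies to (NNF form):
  x | ~r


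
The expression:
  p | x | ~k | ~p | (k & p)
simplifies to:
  True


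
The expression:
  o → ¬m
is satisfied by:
  {m: False, o: False}
  {o: True, m: False}
  {m: True, o: False}


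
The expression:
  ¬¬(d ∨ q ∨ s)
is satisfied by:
  {d: True, q: True, s: True}
  {d: True, q: True, s: False}
  {d: True, s: True, q: False}
  {d: True, s: False, q: False}
  {q: True, s: True, d: False}
  {q: True, s: False, d: False}
  {s: True, q: False, d: False}


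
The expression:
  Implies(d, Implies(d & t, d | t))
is always true.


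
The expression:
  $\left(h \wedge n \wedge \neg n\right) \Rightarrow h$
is always true.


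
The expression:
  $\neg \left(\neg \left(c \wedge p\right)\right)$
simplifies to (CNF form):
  $c \wedge p$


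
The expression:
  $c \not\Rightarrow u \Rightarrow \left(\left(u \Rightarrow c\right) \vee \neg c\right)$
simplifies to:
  $\text{True}$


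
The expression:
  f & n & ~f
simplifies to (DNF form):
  False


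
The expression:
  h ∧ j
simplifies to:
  h ∧ j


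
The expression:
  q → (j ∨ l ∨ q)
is always true.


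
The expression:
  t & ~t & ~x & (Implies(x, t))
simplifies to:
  False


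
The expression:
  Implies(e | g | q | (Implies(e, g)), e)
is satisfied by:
  {e: True}


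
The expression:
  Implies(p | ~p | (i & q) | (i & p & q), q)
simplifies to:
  q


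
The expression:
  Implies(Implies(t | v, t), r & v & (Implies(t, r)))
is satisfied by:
  {r: True, v: True, t: False}
  {v: True, t: False, r: False}
  {r: True, t: True, v: True}


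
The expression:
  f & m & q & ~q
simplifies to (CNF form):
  False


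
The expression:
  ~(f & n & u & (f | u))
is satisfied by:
  {u: False, n: False, f: False}
  {f: True, u: False, n: False}
  {n: True, u: False, f: False}
  {f: True, n: True, u: False}
  {u: True, f: False, n: False}
  {f: True, u: True, n: False}
  {n: True, u: True, f: False}


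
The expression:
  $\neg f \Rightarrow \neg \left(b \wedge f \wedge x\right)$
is always true.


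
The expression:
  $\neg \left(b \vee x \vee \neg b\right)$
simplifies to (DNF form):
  $\text{False}$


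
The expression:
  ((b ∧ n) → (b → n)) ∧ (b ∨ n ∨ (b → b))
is always true.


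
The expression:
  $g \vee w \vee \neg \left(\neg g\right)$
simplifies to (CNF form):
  $g \vee w$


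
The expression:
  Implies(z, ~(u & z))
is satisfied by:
  {u: False, z: False}
  {z: True, u: False}
  {u: True, z: False}


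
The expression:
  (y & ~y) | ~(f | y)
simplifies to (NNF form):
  ~f & ~y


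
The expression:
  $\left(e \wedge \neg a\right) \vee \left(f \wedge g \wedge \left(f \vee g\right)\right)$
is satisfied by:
  {f: True, e: True, g: True, a: False}
  {f: True, e: True, g: False, a: False}
  {f: True, g: True, e: False, a: False}
  {e: True, g: True, f: False, a: False}
  {e: True, f: False, g: False, a: False}
  {a: True, f: True, e: True, g: True}
  {a: True, f: True, g: True, e: False}


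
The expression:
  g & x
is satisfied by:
  {x: True, g: True}


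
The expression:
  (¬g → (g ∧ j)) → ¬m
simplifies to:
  ¬g ∨ ¬m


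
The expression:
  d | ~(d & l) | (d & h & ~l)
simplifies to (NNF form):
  True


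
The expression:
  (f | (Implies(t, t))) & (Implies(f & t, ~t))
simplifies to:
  ~f | ~t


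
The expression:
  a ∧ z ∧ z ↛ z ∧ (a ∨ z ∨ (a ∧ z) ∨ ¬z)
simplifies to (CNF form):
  False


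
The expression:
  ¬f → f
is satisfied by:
  {f: True}


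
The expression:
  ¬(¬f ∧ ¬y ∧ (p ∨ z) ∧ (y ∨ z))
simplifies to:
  f ∨ y ∨ ¬z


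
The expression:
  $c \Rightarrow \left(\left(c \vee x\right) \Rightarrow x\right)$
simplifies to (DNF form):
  $x \vee \neg c$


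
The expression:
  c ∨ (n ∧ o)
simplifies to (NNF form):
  c ∨ (n ∧ o)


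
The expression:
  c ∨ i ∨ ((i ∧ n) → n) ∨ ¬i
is always true.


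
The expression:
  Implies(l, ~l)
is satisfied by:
  {l: False}


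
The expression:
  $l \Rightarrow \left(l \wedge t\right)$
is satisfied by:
  {t: True, l: False}
  {l: False, t: False}
  {l: True, t: True}


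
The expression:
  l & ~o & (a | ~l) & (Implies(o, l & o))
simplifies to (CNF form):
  a & l & ~o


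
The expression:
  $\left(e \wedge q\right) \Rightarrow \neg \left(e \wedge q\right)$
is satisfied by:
  {e: False, q: False}
  {q: True, e: False}
  {e: True, q: False}


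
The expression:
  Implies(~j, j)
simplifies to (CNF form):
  j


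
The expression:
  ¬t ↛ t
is always true.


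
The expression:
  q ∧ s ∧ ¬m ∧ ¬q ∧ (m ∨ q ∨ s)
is never true.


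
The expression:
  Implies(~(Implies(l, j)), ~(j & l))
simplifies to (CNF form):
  True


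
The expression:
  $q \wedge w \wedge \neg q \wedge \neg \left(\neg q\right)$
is never true.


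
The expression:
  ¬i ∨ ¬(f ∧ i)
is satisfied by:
  {i: False, f: False}
  {f: True, i: False}
  {i: True, f: False}


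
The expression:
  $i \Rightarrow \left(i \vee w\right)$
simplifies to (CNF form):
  $\text{True}$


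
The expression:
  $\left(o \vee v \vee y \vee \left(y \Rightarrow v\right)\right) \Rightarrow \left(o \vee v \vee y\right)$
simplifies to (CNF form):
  $o \vee v \vee y$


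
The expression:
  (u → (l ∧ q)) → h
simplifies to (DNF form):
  h ∨ (u ∧ ¬l) ∨ (u ∧ ¬q)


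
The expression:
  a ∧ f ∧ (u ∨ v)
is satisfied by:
  {a: True, v: True, u: True, f: True}
  {a: True, v: True, f: True, u: False}
  {a: True, u: True, f: True, v: False}


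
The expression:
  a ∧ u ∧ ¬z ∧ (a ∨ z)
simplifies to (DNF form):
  a ∧ u ∧ ¬z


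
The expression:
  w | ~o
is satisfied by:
  {w: True, o: False}
  {o: False, w: False}
  {o: True, w: True}


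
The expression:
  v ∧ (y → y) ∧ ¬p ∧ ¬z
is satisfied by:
  {v: True, p: False, z: False}


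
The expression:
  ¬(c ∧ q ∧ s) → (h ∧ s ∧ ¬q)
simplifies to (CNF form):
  s ∧ (c ∨ ¬q) ∧ (h ∨ q)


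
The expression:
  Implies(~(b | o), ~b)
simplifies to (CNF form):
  True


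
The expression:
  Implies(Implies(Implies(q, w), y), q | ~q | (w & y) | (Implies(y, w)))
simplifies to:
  True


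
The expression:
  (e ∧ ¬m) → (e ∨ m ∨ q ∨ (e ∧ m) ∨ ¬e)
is always true.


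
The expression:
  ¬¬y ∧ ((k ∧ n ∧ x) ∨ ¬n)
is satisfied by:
  {k: True, y: True, x: True, n: False}
  {k: True, y: True, x: False, n: False}
  {y: True, x: True, k: False, n: False}
  {y: True, k: False, x: False, n: False}
  {n: True, k: True, y: True, x: True}


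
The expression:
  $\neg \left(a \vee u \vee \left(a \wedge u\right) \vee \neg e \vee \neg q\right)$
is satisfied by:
  {e: True, q: True, u: False, a: False}


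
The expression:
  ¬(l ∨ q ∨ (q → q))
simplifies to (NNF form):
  False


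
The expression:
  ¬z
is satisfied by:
  {z: False}


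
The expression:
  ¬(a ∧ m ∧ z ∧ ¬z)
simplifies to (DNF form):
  True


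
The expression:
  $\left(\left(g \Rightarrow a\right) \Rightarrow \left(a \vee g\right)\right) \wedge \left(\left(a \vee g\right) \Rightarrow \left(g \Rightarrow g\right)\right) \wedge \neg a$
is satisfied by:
  {g: True, a: False}


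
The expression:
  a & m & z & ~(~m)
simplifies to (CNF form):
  a & m & z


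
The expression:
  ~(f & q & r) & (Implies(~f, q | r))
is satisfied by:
  {f: True, r: False, q: False}
  {q: True, r: False, f: False}
  {q: True, r: False, f: True}
  {r: True, q: False, f: False}
  {f: True, r: True, q: False}
  {q: True, r: True, f: False}


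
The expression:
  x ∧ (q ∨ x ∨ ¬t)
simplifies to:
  x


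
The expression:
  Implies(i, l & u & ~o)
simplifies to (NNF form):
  ~i | (l & u & ~o)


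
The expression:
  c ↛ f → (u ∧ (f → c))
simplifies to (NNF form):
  f ∨ u ∨ ¬c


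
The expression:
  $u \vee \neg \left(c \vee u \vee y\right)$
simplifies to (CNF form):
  $\left(u \vee \neg c\right) \wedge \left(u \vee \neg y\right)$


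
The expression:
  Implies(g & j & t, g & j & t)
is always true.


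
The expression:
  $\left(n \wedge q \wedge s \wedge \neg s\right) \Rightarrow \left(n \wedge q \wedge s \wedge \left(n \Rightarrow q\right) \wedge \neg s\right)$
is always true.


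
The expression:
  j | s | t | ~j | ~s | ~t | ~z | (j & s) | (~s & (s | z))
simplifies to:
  True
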